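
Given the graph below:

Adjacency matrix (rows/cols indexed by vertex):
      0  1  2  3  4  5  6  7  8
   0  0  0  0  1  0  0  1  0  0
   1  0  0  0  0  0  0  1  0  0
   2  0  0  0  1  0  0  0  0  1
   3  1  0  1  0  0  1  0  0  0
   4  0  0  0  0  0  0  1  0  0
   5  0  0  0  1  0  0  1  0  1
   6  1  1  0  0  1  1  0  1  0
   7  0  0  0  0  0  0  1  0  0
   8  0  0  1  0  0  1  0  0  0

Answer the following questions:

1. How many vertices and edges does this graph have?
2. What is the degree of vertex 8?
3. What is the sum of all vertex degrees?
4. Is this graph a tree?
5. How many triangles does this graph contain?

Count: 9 vertices, 10 edges.
Vertex 8 has neighbors [2, 5], degree = 2.
Handshaking lemma: 2 * 10 = 20.
A tree on 9 vertices has 8 edges. This graph has 10 edges (2 extra). Not a tree.
Number of triangles = 0.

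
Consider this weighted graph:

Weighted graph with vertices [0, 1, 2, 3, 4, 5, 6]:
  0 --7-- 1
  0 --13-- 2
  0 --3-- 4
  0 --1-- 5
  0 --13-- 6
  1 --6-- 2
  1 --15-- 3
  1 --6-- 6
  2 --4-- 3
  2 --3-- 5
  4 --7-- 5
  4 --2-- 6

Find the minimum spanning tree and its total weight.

Applying Kruskal's algorithm (sort edges by weight, add if no cycle):
  Add (0,5) w=1
  Add (4,6) w=2
  Add (0,4) w=3
  Add (2,5) w=3
  Add (2,3) w=4
  Add (1,2) w=6
  Skip (1,6) w=6 (creates cycle)
  Skip (0,1) w=7 (creates cycle)
  Skip (4,5) w=7 (creates cycle)
  Skip (0,6) w=13 (creates cycle)
  Skip (0,2) w=13 (creates cycle)
  Skip (1,3) w=15 (creates cycle)
MST weight = 19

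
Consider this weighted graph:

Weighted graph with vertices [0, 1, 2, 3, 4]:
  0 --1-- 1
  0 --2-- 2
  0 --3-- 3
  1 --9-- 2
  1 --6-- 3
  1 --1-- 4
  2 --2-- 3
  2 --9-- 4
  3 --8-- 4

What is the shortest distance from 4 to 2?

Using Dijkstra's algorithm from vertex 4:
Shortest path: 4 -> 1 -> 0 -> 2
Total weight: 1 + 1 + 2 = 4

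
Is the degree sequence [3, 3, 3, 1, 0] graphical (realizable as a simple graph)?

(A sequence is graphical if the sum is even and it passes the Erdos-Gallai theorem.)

Sum of degrees = 10. Sum is even but fails Erdos-Gallai. The sequence is NOT graphical.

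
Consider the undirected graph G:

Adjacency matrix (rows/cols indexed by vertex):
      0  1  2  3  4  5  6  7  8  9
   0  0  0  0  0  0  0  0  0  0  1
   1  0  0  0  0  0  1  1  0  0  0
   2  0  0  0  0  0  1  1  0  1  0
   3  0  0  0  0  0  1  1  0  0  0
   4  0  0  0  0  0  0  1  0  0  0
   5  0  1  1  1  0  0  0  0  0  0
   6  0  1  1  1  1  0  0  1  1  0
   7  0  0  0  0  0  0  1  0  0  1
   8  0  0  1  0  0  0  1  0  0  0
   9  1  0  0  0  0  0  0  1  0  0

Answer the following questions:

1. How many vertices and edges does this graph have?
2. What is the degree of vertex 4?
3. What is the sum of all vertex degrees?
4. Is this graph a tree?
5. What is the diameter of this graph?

Count: 10 vertices, 12 edges.
Vertex 4 has neighbors [6], degree = 1.
Handshaking lemma: 2 * 12 = 24.
A tree on 10 vertices has 9 edges. This graph has 12 edges (3 extra). Not a tree.
Diameter (longest shortest path) = 5.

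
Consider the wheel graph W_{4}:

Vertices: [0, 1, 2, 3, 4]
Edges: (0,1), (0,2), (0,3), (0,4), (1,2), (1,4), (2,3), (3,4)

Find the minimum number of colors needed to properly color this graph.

W_{4} = C_{4} plus a hub adjacent to every cycle vertex.
The outer cycle needs 2 colors (even cycle); the hub is adjacent to all of them so needs a fresh color.
Chromatic number = 2 + 1 = 3.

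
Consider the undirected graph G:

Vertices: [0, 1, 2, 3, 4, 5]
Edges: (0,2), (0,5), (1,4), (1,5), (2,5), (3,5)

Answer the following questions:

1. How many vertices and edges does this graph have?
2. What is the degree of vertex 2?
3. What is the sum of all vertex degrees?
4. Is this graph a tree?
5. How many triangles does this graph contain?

Count: 6 vertices, 6 edges.
Vertex 2 has neighbors [0, 5], degree = 2.
Handshaking lemma: 2 * 6 = 12.
A tree on 6 vertices has 5 edges. This graph has 6 edges (1 extra). Not a tree.
Number of triangles = 1.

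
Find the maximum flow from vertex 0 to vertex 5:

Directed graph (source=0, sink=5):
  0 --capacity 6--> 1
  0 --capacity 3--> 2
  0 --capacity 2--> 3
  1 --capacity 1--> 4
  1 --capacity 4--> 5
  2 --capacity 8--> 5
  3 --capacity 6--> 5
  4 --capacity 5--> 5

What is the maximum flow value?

Computing max flow:
  Flow on (0->1): 5/6
  Flow on (0->2): 3/3
  Flow on (0->3): 2/2
  Flow on (1->4): 1/1
  Flow on (1->5): 4/4
  Flow on (2->5): 3/8
  Flow on (3->5): 2/6
  Flow on (4->5): 1/5
Maximum flow = 10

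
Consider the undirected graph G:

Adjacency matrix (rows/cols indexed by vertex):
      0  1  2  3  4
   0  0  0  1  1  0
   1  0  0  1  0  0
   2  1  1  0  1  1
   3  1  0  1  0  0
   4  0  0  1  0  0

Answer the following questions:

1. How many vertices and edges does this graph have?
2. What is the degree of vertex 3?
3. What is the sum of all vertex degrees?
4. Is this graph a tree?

Count: 5 vertices, 5 edges.
Vertex 3 has neighbors [0, 2], degree = 2.
Handshaking lemma: 2 * 5 = 10.
A tree on 5 vertices has 4 edges. This graph has 5 edges (1 extra). Not a tree.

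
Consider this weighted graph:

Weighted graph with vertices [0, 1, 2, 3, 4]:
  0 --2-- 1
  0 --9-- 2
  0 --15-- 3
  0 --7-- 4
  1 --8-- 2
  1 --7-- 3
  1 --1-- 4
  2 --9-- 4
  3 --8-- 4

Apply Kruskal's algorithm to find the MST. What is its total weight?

Applying Kruskal's algorithm (sort edges by weight, add if no cycle):
  Add (1,4) w=1
  Add (0,1) w=2
  Skip (0,4) w=7 (creates cycle)
  Add (1,3) w=7
  Add (1,2) w=8
  Skip (3,4) w=8 (creates cycle)
  Skip (0,2) w=9 (creates cycle)
  Skip (2,4) w=9 (creates cycle)
  Skip (0,3) w=15 (creates cycle)
MST weight = 18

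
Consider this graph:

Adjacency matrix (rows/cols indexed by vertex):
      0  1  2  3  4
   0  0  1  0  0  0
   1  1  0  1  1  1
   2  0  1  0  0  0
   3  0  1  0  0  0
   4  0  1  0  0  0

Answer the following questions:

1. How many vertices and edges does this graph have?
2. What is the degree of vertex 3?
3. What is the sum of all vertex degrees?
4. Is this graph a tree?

Count: 5 vertices, 4 edges.
Vertex 3 has neighbors [1], degree = 1.
Handshaking lemma: 2 * 4 = 8.
A graph is a tree iff it is connected and has exactly n-1 edges. This graph is connected (all 5 vertices in one component) and has 5-1 = 4 edges. It is a tree.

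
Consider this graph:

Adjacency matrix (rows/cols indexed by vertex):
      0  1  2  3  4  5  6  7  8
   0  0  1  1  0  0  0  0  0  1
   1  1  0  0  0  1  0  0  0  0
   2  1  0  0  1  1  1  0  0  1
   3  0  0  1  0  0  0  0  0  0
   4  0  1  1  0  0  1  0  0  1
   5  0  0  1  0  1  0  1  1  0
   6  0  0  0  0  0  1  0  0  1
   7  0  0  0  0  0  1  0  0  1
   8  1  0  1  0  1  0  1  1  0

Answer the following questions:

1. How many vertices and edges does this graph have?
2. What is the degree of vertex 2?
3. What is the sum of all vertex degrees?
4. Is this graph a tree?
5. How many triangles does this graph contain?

Count: 9 vertices, 14 edges.
Vertex 2 has neighbors [0, 3, 4, 5, 8], degree = 5.
Handshaking lemma: 2 * 14 = 28.
A tree on 9 vertices has 8 edges. This graph has 14 edges (6 extra). Not a tree.
Number of triangles = 3.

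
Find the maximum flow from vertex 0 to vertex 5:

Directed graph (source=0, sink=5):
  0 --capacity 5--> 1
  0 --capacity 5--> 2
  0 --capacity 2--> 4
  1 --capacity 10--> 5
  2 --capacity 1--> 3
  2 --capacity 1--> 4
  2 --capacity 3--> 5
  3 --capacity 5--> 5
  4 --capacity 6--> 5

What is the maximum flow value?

Computing max flow:
  Flow on (0->1): 5/5
  Flow on (0->2): 5/5
  Flow on (0->4): 2/2
  Flow on (1->5): 5/10
  Flow on (2->3): 1/1
  Flow on (2->4): 1/1
  Flow on (2->5): 3/3
  Flow on (3->5): 1/5
  Flow on (4->5): 3/6
Maximum flow = 12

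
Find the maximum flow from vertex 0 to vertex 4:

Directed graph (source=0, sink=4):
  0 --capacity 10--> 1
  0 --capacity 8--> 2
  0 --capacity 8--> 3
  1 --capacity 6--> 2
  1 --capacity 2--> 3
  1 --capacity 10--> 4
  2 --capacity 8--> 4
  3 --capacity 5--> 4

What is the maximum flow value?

Computing max flow:
  Flow on (0->1): 10/10
  Flow on (0->2): 8/8
  Flow on (0->3): 5/8
  Flow on (1->4): 10/10
  Flow on (2->4): 8/8
  Flow on (3->4): 5/5
Maximum flow = 23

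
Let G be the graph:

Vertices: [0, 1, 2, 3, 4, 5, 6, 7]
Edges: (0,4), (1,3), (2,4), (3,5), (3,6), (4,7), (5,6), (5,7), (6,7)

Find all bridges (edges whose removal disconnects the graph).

A bridge is an edge whose removal increases the number of connected components.
Bridges found: (0,4), (1,3), (2,4), (4,7)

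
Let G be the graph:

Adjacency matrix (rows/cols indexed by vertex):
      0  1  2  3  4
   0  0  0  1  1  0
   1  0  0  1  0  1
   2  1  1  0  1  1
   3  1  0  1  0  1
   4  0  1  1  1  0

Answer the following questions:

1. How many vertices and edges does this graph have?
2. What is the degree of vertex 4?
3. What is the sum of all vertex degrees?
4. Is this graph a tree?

Count: 5 vertices, 7 edges.
Vertex 4 has neighbors [1, 2, 3], degree = 3.
Handshaking lemma: 2 * 7 = 14.
A tree on 5 vertices has 4 edges. This graph has 7 edges (3 extra). Not a tree.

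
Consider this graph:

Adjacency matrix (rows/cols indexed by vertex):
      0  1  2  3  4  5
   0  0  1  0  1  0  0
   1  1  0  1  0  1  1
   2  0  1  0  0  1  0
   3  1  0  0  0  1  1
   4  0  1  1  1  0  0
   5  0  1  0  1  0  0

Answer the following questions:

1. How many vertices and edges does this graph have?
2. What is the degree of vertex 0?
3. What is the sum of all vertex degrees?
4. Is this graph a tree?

Count: 6 vertices, 8 edges.
Vertex 0 has neighbors [1, 3], degree = 2.
Handshaking lemma: 2 * 8 = 16.
A tree on 6 vertices has 5 edges. This graph has 8 edges (3 extra). Not a tree.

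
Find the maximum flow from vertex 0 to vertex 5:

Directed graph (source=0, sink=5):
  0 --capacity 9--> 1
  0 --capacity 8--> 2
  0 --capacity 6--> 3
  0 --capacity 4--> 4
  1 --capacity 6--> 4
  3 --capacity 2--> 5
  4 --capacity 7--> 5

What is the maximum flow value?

Computing max flow:
  Flow on (0->1): 6/9
  Flow on (0->3): 2/6
  Flow on (0->4): 1/4
  Flow on (1->4): 6/6
  Flow on (3->5): 2/2
  Flow on (4->5): 7/7
Maximum flow = 9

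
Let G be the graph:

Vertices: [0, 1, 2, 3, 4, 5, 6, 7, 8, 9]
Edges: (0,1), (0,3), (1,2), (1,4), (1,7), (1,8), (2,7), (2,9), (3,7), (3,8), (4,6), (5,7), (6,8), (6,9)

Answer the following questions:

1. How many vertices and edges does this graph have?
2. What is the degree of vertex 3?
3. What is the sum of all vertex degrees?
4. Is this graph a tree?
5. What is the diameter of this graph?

Count: 10 vertices, 14 edges.
Vertex 3 has neighbors [0, 7, 8], degree = 3.
Handshaking lemma: 2 * 14 = 28.
A tree on 10 vertices has 9 edges. This graph has 14 edges (5 extra). Not a tree.
Diameter (longest shortest path) = 4.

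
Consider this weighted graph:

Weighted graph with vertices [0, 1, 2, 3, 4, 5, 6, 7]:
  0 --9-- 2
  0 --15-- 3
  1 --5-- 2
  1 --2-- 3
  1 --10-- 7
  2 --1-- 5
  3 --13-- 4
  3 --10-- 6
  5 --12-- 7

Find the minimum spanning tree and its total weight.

Applying Kruskal's algorithm (sort edges by weight, add if no cycle):
  Add (2,5) w=1
  Add (1,3) w=2
  Add (1,2) w=5
  Add (0,2) w=9
  Add (1,7) w=10
  Add (3,6) w=10
  Skip (5,7) w=12 (creates cycle)
  Add (3,4) w=13
  Skip (0,3) w=15 (creates cycle)
MST weight = 50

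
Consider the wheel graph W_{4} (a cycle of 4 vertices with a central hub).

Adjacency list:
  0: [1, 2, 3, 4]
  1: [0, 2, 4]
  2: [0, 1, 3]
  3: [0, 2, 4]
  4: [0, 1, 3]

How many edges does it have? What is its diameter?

Wheel graph W_{4}: 4 cycle edges + 4 spoke edges = 8 edges.
The hub is distance 1 from all cycle vertices. Max distance between cycle vertices through hub is 2.
Diameter = 2.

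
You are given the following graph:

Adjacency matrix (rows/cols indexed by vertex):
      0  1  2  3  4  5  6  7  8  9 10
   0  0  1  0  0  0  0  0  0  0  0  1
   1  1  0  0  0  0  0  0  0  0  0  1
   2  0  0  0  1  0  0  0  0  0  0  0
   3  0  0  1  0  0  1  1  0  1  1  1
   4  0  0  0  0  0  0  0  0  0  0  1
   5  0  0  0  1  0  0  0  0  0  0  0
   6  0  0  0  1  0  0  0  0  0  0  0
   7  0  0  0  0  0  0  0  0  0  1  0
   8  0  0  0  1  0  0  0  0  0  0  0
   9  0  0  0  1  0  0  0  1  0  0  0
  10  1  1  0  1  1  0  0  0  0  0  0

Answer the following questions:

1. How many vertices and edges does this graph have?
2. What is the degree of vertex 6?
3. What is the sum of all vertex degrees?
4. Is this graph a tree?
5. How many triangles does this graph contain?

Count: 11 vertices, 11 edges.
Vertex 6 has neighbors [3], degree = 1.
Handshaking lemma: 2 * 11 = 22.
A tree on 11 vertices has 10 edges. This graph has 11 edges (1 extra). Not a tree.
Number of triangles = 1.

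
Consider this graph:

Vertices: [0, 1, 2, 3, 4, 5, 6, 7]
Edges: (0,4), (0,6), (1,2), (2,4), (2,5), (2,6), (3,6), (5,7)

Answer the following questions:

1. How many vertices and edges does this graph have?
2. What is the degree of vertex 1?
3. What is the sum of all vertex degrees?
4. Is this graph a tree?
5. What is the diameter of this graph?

Count: 8 vertices, 8 edges.
Vertex 1 has neighbors [2], degree = 1.
Handshaking lemma: 2 * 8 = 16.
A tree on 8 vertices has 7 edges. This graph has 8 edges (1 extra). Not a tree.
Diameter (longest shortest path) = 4.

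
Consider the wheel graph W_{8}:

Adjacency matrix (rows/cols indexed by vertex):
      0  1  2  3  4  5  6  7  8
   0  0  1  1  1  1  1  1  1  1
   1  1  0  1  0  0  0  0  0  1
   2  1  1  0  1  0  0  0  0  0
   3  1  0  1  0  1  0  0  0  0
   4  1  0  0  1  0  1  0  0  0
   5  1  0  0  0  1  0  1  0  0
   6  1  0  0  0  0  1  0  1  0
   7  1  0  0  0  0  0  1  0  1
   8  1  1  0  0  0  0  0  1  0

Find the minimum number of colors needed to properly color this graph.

W_{8} = C_{8} plus a hub adjacent to every cycle vertex.
The outer cycle needs 2 colors (even cycle); the hub is adjacent to all of them so needs a fresh color.
Chromatic number = 2 + 1 = 3.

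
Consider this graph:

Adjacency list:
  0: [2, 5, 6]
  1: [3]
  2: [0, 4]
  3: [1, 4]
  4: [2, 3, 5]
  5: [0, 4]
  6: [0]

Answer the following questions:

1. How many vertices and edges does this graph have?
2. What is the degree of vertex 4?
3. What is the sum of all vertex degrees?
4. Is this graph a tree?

Count: 7 vertices, 7 edges.
Vertex 4 has neighbors [2, 3, 5], degree = 3.
Handshaking lemma: 2 * 7 = 14.
A tree on 7 vertices has 6 edges. This graph has 7 edges (1 extra). Not a tree.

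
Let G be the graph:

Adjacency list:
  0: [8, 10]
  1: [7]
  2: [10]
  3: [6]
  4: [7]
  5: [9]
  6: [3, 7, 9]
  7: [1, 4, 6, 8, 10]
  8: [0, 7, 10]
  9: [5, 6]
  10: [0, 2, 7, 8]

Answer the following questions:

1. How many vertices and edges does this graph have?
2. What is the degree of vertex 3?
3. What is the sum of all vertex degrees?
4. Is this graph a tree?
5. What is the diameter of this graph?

Count: 11 vertices, 12 edges.
Vertex 3 has neighbors [6], degree = 1.
Handshaking lemma: 2 * 12 = 24.
A tree on 11 vertices has 10 edges. This graph has 12 edges (2 extra). Not a tree.
Diameter (longest shortest path) = 5.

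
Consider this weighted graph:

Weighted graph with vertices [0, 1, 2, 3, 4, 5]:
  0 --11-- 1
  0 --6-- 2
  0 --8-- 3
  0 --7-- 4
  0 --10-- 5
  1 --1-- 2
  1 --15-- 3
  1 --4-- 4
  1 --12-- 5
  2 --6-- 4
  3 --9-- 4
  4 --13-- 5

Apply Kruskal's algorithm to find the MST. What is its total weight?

Applying Kruskal's algorithm (sort edges by weight, add if no cycle):
  Add (1,2) w=1
  Add (1,4) w=4
  Add (0,2) w=6
  Skip (2,4) w=6 (creates cycle)
  Skip (0,4) w=7 (creates cycle)
  Add (0,3) w=8
  Skip (3,4) w=9 (creates cycle)
  Add (0,5) w=10
  Skip (0,1) w=11 (creates cycle)
  Skip (1,5) w=12 (creates cycle)
  Skip (4,5) w=13 (creates cycle)
  Skip (1,3) w=15 (creates cycle)
MST weight = 29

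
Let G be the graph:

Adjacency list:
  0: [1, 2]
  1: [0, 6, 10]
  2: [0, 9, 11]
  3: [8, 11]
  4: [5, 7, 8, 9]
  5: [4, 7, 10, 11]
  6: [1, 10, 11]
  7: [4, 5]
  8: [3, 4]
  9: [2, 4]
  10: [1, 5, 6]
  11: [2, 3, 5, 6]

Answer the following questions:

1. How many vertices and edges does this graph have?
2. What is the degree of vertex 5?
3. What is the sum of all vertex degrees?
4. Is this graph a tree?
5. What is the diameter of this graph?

Count: 12 vertices, 17 edges.
Vertex 5 has neighbors [4, 7, 10, 11], degree = 4.
Handshaking lemma: 2 * 17 = 34.
A tree on 12 vertices has 11 edges. This graph has 17 edges (6 extra). Not a tree.
Diameter (longest shortest path) = 4.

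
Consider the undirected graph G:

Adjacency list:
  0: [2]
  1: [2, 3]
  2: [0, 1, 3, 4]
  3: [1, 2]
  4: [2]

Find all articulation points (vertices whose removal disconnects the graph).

An articulation point is a vertex whose removal disconnects the graph.
Articulation points: [2]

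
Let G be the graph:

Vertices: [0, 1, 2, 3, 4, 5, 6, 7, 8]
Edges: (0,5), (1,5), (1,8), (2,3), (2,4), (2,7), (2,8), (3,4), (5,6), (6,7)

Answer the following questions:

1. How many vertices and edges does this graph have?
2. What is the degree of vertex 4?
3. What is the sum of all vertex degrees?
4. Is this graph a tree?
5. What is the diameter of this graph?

Count: 9 vertices, 10 edges.
Vertex 4 has neighbors [2, 3], degree = 2.
Handshaking lemma: 2 * 10 = 20.
A tree on 9 vertices has 8 edges. This graph has 10 edges (2 extra). Not a tree.
Diameter (longest shortest path) = 5.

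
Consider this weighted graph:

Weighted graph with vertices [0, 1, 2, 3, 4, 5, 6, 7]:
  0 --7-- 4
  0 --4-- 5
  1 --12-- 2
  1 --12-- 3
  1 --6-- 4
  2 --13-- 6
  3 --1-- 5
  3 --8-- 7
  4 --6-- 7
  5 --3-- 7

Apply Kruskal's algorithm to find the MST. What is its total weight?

Applying Kruskal's algorithm (sort edges by weight, add if no cycle):
  Add (3,5) w=1
  Add (5,7) w=3
  Add (0,5) w=4
  Add (1,4) w=6
  Add (4,7) w=6
  Skip (0,4) w=7 (creates cycle)
  Skip (3,7) w=8 (creates cycle)
  Skip (1,3) w=12 (creates cycle)
  Add (1,2) w=12
  Add (2,6) w=13
MST weight = 45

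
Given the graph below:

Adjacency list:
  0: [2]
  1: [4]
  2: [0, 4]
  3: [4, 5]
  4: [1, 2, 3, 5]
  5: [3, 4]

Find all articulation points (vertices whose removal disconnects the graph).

An articulation point is a vertex whose removal disconnects the graph.
Articulation points: [2, 4]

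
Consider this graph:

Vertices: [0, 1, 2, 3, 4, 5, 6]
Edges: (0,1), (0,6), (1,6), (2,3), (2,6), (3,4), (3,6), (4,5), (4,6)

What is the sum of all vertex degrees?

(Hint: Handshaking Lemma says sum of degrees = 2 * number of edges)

Count edges: 9 edges.
By Handshaking Lemma: sum of degrees = 2 * 9 = 18.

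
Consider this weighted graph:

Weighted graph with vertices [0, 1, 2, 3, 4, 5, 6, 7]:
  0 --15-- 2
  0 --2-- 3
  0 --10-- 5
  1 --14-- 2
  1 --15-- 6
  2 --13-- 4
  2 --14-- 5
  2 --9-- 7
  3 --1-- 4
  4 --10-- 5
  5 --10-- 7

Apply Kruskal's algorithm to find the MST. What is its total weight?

Applying Kruskal's algorithm (sort edges by weight, add if no cycle):
  Add (3,4) w=1
  Add (0,3) w=2
  Add (2,7) w=9
  Add (0,5) w=10
  Skip (4,5) w=10 (creates cycle)
  Add (5,7) w=10
  Skip (2,4) w=13 (creates cycle)
  Add (1,2) w=14
  Skip (2,5) w=14 (creates cycle)
  Skip (0,2) w=15 (creates cycle)
  Add (1,6) w=15
MST weight = 61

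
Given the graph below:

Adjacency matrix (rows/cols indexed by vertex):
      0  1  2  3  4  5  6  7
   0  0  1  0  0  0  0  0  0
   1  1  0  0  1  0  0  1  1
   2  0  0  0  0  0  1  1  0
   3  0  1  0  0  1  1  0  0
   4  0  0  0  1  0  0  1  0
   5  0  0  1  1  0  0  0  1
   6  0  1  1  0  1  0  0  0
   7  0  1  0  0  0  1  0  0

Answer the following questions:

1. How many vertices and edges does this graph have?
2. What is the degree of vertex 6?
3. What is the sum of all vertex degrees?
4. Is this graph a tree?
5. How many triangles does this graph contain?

Count: 8 vertices, 10 edges.
Vertex 6 has neighbors [1, 2, 4], degree = 3.
Handshaking lemma: 2 * 10 = 20.
A tree on 8 vertices has 7 edges. This graph has 10 edges (3 extra). Not a tree.
Number of triangles = 0.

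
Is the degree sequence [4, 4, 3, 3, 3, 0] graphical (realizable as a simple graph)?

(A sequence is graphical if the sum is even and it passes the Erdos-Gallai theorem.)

Sum of degrees = 17. Sum is odd, so the sequence is NOT graphical.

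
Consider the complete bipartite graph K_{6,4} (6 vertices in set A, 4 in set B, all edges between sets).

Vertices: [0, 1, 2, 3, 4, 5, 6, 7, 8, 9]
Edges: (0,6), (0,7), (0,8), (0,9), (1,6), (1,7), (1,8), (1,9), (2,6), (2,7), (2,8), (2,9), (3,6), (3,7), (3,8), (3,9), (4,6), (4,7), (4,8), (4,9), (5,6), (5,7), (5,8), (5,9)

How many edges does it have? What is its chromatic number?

K_{6,4} has 6 * 4 = 24 edges.
Bipartite graphs have chromatic number 2 (color each partition differently).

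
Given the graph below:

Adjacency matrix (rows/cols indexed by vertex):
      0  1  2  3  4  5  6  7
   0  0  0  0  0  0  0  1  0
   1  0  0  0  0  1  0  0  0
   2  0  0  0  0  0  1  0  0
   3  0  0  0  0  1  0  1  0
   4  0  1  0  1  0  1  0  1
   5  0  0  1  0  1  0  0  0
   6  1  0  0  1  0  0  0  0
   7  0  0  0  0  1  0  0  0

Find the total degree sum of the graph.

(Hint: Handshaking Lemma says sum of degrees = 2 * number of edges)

Count edges: 7 edges.
By Handshaking Lemma: sum of degrees = 2 * 7 = 14.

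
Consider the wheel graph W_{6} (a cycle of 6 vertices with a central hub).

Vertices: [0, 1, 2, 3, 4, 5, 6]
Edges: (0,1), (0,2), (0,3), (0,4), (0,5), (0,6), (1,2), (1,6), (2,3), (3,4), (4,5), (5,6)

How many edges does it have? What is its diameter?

Wheel graph W_{6}: 6 cycle edges + 6 spoke edges = 12 edges.
The hub is distance 1 from all cycle vertices. Max distance between cycle vertices through hub is 2.
Diameter = 2.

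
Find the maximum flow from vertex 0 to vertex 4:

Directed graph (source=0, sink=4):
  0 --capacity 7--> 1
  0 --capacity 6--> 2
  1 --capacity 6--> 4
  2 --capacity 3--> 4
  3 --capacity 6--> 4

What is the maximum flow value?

Computing max flow:
  Flow on (0->1): 6/7
  Flow on (0->2): 3/6
  Flow on (1->4): 6/6
  Flow on (2->4): 3/3
Maximum flow = 9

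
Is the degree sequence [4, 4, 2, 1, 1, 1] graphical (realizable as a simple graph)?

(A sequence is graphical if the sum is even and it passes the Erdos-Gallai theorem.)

Sum of degrees = 13. Sum is odd, so the sequence is NOT graphical.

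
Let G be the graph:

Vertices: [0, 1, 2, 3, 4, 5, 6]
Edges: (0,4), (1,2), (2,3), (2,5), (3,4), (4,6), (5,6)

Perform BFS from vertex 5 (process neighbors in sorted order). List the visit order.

BFS from vertex 5 (neighbors processed in ascending order):
Visit order: 5, 2, 6, 1, 3, 4, 0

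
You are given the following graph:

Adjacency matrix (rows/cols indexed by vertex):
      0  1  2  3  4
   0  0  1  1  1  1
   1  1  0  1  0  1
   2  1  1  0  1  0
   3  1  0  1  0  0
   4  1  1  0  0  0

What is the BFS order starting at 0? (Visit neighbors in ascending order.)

BFS from vertex 0 (neighbors processed in ascending order):
Visit order: 0, 1, 2, 3, 4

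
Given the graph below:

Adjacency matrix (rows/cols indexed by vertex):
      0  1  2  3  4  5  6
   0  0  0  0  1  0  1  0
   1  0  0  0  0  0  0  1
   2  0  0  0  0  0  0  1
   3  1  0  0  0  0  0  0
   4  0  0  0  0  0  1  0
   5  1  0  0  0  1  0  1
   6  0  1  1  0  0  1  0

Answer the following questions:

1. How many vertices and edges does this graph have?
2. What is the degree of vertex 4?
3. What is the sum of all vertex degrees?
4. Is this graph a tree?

Count: 7 vertices, 6 edges.
Vertex 4 has neighbors [5], degree = 1.
Handshaking lemma: 2 * 6 = 12.
A graph is a tree iff it is connected and has exactly n-1 edges. This graph is connected (all 7 vertices in one component) and has 7-1 = 6 edges. It is a tree.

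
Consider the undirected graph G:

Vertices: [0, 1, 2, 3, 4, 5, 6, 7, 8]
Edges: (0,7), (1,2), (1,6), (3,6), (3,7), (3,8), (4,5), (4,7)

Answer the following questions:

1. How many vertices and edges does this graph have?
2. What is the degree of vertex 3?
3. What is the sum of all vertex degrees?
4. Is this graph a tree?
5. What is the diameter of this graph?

Count: 9 vertices, 8 edges.
Vertex 3 has neighbors [6, 7, 8], degree = 3.
Handshaking lemma: 2 * 8 = 16.
A graph is a tree iff it is connected and has exactly n-1 edges. This graph is connected (all 9 vertices in one component) and has 9-1 = 8 edges. It is a tree.
Diameter (longest shortest path) = 6.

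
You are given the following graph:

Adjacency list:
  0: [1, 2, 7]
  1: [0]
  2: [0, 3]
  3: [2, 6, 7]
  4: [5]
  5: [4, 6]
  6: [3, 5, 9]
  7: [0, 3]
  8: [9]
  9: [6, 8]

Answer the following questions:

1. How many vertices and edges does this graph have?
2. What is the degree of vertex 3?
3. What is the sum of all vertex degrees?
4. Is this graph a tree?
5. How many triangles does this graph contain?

Count: 10 vertices, 10 edges.
Vertex 3 has neighbors [2, 6, 7], degree = 3.
Handshaking lemma: 2 * 10 = 20.
A tree on 10 vertices has 9 edges. This graph has 10 edges (1 extra). Not a tree.
Number of triangles = 0.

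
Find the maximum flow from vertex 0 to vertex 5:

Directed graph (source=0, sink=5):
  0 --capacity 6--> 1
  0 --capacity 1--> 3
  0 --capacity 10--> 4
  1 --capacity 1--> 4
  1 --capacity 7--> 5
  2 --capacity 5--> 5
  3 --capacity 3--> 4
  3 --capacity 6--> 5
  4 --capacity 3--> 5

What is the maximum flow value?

Computing max flow:
  Flow on (0->1): 6/6
  Flow on (0->3): 1/1
  Flow on (0->4): 3/10
  Flow on (1->5): 6/7
  Flow on (3->5): 1/6
  Flow on (4->5): 3/3
Maximum flow = 10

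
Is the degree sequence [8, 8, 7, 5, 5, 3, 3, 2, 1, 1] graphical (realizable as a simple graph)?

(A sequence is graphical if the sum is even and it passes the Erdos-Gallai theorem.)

Sum of degrees = 43. Sum is odd, so the sequence is NOT graphical.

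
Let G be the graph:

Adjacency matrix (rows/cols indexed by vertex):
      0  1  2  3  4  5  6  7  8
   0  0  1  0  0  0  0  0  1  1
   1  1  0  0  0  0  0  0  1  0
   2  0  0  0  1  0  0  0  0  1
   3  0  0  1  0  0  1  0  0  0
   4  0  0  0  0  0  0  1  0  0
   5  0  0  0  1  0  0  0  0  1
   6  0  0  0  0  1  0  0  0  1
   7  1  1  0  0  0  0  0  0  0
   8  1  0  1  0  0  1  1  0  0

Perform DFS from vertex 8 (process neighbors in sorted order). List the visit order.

DFS from vertex 8 (neighbors processed in ascending order):
Visit order: 8, 0, 1, 7, 2, 3, 5, 6, 4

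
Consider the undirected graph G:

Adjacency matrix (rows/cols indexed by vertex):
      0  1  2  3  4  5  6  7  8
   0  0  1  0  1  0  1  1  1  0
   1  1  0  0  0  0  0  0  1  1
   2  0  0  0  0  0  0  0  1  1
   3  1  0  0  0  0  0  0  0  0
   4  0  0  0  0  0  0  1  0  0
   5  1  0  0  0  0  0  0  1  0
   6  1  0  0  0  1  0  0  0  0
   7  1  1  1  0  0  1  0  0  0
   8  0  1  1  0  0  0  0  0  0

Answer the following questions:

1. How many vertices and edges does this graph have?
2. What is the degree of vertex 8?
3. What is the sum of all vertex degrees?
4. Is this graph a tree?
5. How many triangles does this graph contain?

Count: 9 vertices, 11 edges.
Vertex 8 has neighbors [1, 2], degree = 2.
Handshaking lemma: 2 * 11 = 22.
A tree on 9 vertices has 8 edges. This graph has 11 edges (3 extra). Not a tree.
Number of triangles = 2.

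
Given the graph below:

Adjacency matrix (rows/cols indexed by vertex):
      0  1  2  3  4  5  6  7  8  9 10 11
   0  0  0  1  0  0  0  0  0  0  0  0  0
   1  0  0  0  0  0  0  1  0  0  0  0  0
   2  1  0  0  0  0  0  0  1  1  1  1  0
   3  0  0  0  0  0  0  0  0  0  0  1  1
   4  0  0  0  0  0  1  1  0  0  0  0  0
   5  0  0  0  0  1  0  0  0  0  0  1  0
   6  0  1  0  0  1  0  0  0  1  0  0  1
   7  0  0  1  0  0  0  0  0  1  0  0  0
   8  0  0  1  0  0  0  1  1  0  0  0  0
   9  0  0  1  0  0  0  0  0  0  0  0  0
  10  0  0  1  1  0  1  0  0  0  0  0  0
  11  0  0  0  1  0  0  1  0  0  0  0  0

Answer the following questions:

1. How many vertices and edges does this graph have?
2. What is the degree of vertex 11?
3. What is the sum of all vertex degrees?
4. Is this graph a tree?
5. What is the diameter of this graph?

Count: 12 vertices, 14 edges.
Vertex 11 has neighbors [3, 6], degree = 2.
Handshaking lemma: 2 * 14 = 28.
A tree on 12 vertices has 11 edges. This graph has 14 edges (3 extra). Not a tree.
Diameter (longest shortest path) = 4.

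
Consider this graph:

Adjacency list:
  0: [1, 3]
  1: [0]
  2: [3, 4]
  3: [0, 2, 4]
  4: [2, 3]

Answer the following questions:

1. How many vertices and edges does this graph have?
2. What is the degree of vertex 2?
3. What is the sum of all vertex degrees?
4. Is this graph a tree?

Count: 5 vertices, 5 edges.
Vertex 2 has neighbors [3, 4], degree = 2.
Handshaking lemma: 2 * 5 = 10.
A tree on 5 vertices has 4 edges. This graph has 5 edges (1 extra). Not a tree.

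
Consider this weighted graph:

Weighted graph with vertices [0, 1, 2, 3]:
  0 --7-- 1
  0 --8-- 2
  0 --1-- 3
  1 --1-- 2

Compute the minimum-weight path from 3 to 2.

Using Dijkstra's algorithm from vertex 3:
Shortest path: 3 -> 0 -> 2
Total weight: 1 + 8 = 9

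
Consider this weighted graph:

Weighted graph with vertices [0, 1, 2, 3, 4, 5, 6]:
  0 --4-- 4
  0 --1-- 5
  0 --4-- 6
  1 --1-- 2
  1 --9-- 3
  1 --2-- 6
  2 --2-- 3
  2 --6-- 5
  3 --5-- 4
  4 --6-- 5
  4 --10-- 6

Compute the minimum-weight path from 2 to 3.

Using Dijkstra's algorithm from vertex 2:
Shortest path: 2 -> 3
Total weight: 2 = 2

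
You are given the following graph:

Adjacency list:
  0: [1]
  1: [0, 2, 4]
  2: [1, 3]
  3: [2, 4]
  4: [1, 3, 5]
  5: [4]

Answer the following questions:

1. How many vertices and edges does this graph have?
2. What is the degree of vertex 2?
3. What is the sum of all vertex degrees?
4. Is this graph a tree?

Count: 6 vertices, 6 edges.
Vertex 2 has neighbors [1, 3], degree = 2.
Handshaking lemma: 2 * 6 = 12.
A tree on 6 vertices has 5 edges. This graph has 6 edges (1 extra). Not a tree.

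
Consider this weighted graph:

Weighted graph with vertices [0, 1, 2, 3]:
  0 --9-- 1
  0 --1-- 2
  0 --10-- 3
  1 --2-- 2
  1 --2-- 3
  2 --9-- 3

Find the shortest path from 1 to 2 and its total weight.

Using Dijkstra's algorithm from vertex 1:
Shortest path: 1 -> 2
Total weight: 2 = 2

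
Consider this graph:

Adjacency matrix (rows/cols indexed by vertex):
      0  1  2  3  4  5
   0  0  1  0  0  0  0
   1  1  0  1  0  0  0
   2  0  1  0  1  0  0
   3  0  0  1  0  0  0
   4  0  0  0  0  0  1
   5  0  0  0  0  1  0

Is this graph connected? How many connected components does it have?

Checking connectivity: the graph has 2 connected component(s).
Components: [[0, 1, 2, 3], [4, 5]]. The graph is NOT connected.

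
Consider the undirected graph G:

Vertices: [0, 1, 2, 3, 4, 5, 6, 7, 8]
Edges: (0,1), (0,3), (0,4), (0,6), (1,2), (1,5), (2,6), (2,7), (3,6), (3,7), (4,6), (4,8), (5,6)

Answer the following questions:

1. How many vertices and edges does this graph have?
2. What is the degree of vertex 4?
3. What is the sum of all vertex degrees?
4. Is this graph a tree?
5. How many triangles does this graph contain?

Count: 9 vertices, 13 edges.
Vertex 4 has neighbors [0, 6, 8], degree = 3.
Handshaking lemma: 2 * 13 = 26.
A tree on 9 vertices has 8 edges. This graph has 13 edges (5 extra). Not a tree.
Number of triangles = 2.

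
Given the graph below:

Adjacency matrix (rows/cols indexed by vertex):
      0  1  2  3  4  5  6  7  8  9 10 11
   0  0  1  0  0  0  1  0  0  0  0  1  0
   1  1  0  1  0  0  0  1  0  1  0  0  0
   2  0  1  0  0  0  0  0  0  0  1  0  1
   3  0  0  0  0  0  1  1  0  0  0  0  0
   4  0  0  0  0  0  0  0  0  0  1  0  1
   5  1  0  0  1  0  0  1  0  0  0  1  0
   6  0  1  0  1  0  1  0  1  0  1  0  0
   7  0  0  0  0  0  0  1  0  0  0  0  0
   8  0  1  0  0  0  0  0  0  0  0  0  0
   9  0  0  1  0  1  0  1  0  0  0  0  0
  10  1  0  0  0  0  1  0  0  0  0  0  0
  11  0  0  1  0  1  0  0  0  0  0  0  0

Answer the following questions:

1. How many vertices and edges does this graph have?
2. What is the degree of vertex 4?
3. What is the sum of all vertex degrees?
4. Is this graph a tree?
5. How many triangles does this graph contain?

Count: 12 vertices, 16 edges.
Vertex 4 has neighbors [9, 11], degree = 2.
Handshaking lemma: 2 * 16 = 32.
A tree on 12 vertices has 11 edges. This graph has 16 edges (5 extra). Not a tree.
Number of triangles = 2.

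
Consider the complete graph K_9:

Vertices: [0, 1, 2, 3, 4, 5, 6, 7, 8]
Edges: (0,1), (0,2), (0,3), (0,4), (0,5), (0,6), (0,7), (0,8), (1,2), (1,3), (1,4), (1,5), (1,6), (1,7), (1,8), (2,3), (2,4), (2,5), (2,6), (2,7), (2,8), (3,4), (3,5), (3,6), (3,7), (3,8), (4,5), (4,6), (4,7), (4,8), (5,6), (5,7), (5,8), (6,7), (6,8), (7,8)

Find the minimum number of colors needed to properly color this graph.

In K_9, every vertex is adjacent to every other vertex.
Each vertex needs a unique color.
Chromatic number = 9.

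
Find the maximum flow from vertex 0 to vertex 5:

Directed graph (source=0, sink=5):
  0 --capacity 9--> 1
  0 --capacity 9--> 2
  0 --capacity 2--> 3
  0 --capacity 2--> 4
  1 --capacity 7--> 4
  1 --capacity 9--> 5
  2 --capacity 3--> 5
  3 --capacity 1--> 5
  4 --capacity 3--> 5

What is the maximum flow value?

Computing max flow:
  Flow on (0->1): 9/9
  Flow on (0->2): 3/9
  Flow on (0->3): 1/2
  Flow on (0->4): 2/2
  Flow on (1->5): 9/9
  Flow on (2->5): 3/3
  Flow on (3->5): 1/1
  Flow on (4->5): 2/3
Maximum flow = 15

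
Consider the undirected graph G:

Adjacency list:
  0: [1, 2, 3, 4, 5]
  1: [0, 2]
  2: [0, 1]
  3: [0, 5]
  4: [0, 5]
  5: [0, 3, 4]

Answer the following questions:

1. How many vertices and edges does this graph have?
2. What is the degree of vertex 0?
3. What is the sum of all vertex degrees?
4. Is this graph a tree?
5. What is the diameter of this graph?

Count: 6 vertices, 8 edges.
Vertex 0 has neighbors [1, 2, 3, 4, 5], degree = 5.
Handshaking lemma: 2 * 8 = 16.
A tree on 6 vertices has 5 edges. This graph has 8 edges (3 extra). Not a tree.
Diameter (longest shortest path) = 2.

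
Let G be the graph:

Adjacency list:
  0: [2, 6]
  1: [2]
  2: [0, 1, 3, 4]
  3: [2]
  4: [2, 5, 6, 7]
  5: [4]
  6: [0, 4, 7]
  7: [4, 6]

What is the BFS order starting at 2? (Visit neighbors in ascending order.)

BFS from vertex 2 (neighbors processed in ascending order):
Visit order: 2, 0, 1, 3, 4, 6, 5, 7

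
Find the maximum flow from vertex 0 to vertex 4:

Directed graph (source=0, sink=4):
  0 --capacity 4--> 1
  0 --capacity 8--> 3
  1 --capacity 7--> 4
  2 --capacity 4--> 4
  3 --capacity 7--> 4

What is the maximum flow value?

Computing max flow:
  Flow on (0->1): 4/4
  Flow on (0->3): 7/8
  Flow on (1->4): 4/7
  Flow on (3->4): 7/7
Maximum flow = 11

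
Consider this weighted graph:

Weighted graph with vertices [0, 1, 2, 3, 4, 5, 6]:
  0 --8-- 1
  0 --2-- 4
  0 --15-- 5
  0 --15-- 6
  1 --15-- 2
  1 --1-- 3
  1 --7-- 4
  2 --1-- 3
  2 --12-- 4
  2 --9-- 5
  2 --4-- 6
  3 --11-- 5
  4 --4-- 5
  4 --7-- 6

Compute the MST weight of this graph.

Applying Kruskal's algorithm (sort edges by weight, add if no cycle):
  Add (1,3) w=1
  Add (2,3) w=1
  Add (0,4) w=2
  Add (2,6) w=4
  Add (4,5) w=4
  Add (1,4) w=7
  Skip (4,6) w=7 (creates cycle)
  Skip (0,1) w=8 (creates cycle)
  Skip (2,5) w=9 (creates cycle)
  Skip (3,5) w=11 (creates cycle)
  Skip (2,4) w=12 (creates cycle)
  Skip (0,5) w=15 (creates cycle)
  Skip (0,6) w=15 (creates cycle)
  Skip (1,2) w=15 (creates cycle)
MST weight = 19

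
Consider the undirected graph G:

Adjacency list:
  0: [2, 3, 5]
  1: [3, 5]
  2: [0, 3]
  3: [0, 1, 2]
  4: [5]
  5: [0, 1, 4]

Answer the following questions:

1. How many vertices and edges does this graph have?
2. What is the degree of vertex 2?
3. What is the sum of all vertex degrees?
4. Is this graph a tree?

Count: 6 vertices, 7 edges.
Vertex 2 has neighbors [0, 3], degree = 2.
Handshaking lemma: 2 * 7 = 14.
A tree on 6 vertices has 5 edges. This graph has 7 edges (2 extra). Not a tree.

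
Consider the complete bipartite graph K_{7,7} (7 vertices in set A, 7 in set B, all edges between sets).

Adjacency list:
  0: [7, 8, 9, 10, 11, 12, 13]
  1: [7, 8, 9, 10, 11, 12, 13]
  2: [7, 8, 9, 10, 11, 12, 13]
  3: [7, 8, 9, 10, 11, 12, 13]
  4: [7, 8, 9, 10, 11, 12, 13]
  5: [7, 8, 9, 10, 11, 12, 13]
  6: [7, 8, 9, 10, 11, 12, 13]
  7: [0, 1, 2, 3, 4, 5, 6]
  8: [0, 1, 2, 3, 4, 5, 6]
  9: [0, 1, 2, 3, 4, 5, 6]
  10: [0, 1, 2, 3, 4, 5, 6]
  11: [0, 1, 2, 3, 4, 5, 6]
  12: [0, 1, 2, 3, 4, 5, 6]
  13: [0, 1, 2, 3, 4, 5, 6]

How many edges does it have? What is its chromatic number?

K_{7,7} has 7 * 7 = 49 edges.
Bipartite graphs have chromatic number 2 (color each partition differently).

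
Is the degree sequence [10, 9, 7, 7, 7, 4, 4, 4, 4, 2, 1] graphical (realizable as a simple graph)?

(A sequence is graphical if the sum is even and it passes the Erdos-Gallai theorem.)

Sum of degrees = 59. Sum is odd, so the sequence is NOT graphical.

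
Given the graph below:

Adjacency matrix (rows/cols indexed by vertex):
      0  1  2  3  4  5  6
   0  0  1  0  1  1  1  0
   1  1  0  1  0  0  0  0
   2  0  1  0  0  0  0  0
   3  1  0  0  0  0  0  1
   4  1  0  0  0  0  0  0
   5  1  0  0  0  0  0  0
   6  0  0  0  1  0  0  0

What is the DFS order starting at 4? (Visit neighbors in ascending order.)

DFS from vertex 4 (neighbors processed in ascending order):
Visit order: 4, 0, 1, 2, 3, 6, 5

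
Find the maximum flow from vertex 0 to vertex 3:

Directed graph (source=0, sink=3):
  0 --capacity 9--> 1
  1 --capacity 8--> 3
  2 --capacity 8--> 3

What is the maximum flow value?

Computing max flow:
  Flow on (0->1): 8/9
  Flow on (1->3): 8/8
Maximum flow = 8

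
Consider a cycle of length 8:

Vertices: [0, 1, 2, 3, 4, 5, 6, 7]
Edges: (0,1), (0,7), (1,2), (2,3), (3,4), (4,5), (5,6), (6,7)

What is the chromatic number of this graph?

This is an even cycle (C_8). Even cycles are bipartite.
Chromatic number = 2.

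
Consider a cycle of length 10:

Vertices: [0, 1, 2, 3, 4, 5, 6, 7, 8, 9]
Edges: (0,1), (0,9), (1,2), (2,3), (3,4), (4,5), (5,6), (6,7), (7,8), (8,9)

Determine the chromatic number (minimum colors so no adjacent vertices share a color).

This is an even cycle (C_10). Even cycles are bipartite.
Chromatic number = 2.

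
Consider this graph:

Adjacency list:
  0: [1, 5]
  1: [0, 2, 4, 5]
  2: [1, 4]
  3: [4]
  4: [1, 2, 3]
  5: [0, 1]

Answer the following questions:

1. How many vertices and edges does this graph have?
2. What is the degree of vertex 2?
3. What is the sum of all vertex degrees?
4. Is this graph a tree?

Count: 6 vertices, 7 edges.
Vertex 2 has neighbors [1, 4], degree = 2.
Handshaking lemma: 2 * 7 = 14.
A tree on 6 vertices has 5 edges. This graph has 7 edges (2 extra). Not a tree.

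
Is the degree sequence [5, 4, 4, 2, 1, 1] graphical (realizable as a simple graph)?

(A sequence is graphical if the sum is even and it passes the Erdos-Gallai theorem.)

Sum of degrees = 17. Sum is odd, so the sequence is NOT graphical.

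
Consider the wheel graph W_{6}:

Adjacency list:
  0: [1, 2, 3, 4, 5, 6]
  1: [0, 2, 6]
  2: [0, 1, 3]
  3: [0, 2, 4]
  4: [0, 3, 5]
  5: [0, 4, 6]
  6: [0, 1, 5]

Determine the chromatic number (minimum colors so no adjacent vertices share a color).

W_{6} = C_{6} plus a hub adjacent to every cycle vertex.
The outer cycle needs 2 colors (even cycle); the hub is adjacent to all of them so needs a fresh color.
Chromatic number = 2 + 1 = 3.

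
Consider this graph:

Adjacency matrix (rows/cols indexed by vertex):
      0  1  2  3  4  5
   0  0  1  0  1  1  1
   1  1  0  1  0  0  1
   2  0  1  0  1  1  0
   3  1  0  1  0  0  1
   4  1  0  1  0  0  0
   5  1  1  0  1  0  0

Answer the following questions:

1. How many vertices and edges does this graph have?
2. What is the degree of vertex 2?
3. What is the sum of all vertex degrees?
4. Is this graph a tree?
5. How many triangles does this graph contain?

Count: 6 vertices, 9 edges.
Vertex 2 has neighbors [1, 3, 4], degree = 3.
Handshaking lemma: 2 * 9 = 18.
A tree on 6 vertices has 5 edges. This graph has 9 edges (4 extra). Not a tree.
Number of triangles = 2.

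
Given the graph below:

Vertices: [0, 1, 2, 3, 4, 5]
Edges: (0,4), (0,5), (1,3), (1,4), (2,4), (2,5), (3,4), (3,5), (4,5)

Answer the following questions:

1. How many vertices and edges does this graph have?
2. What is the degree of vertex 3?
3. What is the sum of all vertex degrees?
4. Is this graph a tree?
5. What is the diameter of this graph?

Count: 6 vertices, 9 edges.
Vertex 3 has neighbors [1, 4, 5], degree = 3.
Handshaking lemma: 2 * 9 = 18.
A tree on 6 vertices has 5 edges. This graph has 9 edges (4 extra). Not a tree.
Diameter (longest shortest path) = 2.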